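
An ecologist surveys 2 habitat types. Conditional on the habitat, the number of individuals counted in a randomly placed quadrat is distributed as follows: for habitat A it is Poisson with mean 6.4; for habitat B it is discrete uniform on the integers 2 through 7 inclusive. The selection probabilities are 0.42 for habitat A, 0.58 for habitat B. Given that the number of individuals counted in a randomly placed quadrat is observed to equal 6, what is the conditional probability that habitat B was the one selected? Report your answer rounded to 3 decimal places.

0.592

Likelihoods P(X=6 | ·): A: 0.158585; B: 0.166667.
Posterior ∝ prior × likelihood. Numerator for B: 0.58·0.166667 = 0.0966667.
Normalizing constant: 0.42·0.158585 + 0.58·0.166667 = 0.163272.
P(B | observation) = 0.0966667 / 0.163272 = 0.592057.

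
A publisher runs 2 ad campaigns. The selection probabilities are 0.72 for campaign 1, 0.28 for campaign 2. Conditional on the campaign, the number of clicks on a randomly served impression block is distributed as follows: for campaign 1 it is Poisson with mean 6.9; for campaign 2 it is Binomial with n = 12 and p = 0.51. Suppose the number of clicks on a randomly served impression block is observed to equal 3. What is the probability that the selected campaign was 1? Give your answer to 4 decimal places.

0.7491

Likelihoods P(X=3 | ·): 1: 0.0551778; 2: 0.0475224.
Posterior ∝ prior × likelihood. Numerator for 1: 0.72·0.0551778 = 0.039728.
Normalizing constant: 0.72·0.0551778 + 0.28·0.0475224 = 0.0530342.
P(1 | observation) = 0.039728 / 0.0530342 = 0.749101.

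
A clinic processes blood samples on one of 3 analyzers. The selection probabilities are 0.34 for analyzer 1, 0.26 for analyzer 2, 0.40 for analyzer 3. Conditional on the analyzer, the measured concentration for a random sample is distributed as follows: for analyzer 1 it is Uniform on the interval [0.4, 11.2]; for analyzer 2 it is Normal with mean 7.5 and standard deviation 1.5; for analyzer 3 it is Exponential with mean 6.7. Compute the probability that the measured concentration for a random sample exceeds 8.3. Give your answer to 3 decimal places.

0.284

Conditional on each analyzer, P(X > 8.3): 1: 0.268519; 2: 0.296901; 3: 0.28973.
By total probability, P(X > 8.3) = 0.34·0.268519 + 0.26·0.296901 + 0.4·0.28973 = 0.284383.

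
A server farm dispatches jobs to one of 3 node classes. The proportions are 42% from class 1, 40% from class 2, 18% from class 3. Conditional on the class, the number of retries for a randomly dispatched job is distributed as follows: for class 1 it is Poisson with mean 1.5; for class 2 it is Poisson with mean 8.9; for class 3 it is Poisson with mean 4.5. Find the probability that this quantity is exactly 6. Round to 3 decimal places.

0.062

Conditional on each class, P(X = 6): 1: 0.00352999; 2: 0.0941427; 3: 0.12812.
By total probability, P(X = 6) = 0.42·0.00352999 + 0.4·0.0941427 + 0.18·0.12812 = 0.0622013.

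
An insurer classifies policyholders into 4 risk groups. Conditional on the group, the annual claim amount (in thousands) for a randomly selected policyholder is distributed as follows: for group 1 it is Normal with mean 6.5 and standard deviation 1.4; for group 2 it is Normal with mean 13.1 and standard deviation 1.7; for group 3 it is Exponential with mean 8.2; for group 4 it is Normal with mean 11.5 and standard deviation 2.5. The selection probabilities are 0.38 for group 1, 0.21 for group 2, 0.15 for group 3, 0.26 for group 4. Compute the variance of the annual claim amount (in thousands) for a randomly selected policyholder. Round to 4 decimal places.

20.4943

Per component, 1: μ=6.5, E[X²]=44.21; 2: μ=13.1, E[X²]=174.5; 3: μ=8.2, E[X²]=134.48; 4: μ=11.5, E[X²]=138.5.
E[X] = 0.38·6.5 + 0.21·13.1 + 0.15·8.2 + 0.26·11.5 = 9.441.
E[X²] = 0.38·44.21 + 0.21·174.5 + 0.15·134.48 + 0.26·138.5 = 109.627.
Var(X) = E[X²] − (E[X])² = 109.627 − 89.1325 = 20.4943.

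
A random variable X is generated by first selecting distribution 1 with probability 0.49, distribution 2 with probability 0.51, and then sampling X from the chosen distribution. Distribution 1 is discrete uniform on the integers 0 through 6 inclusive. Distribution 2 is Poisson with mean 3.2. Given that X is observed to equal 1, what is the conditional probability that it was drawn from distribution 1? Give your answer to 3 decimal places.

Likelihoods P(X=1 | ·): 1: 0.142857; 2: 0.130439.
Posterior ∝ prior × likelihood. Numerator for 1: 0.49·0.142857 = 0.07.
Normalizing constant: 0.49·0.142857 + 0.51·0.130439 = 0.136524.
P(1 | observation) = 0.07 / 0.136524 = 0.512731.

0.513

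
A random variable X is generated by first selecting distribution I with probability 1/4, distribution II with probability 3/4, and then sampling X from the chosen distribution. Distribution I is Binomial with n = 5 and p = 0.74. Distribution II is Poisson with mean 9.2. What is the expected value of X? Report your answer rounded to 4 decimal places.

7.8250

Component means — I: 3.7; II: 9.2.
E[X] = 0.25·3.7 + 0.75·9.2 = 7.825.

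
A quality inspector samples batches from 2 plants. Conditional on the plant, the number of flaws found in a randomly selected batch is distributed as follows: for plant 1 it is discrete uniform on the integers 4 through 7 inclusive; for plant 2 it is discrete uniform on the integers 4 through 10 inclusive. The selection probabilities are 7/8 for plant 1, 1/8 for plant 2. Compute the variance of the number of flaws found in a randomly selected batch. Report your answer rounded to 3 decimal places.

1.840

Per component, 1: μ=5.5, E[X²]=31.5; 2: μ=7, E[X²]=53.
E[X] = 0.875·5.5 + 0.125·7 = 5.6875.
E[X²] = 0.875·31.5 + 0.125·53 = 34.1875.
Var(X) = E[X²] − (E[X])² = 34.1875 − 32.3477 = 1.83984.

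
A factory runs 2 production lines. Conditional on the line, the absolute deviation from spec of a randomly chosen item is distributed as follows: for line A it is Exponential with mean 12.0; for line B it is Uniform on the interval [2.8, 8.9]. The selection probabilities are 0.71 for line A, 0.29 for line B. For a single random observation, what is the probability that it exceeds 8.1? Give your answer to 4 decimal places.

Conditional on each line, P(X > 8.1): A: 0.509156; B: 0.131148.
By total probability, P(X > 8.1) = 0.71·0.509156 + 0.29·0.131148 = 0.399534.

0.3995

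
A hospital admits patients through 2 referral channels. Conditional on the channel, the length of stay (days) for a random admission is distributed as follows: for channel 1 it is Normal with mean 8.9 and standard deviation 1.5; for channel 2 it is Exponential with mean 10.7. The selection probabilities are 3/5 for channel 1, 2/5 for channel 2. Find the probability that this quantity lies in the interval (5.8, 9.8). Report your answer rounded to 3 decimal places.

Conditional on each channel, P(5.8 < X < 9.8): 1: 0.706364; 2: 0.18139.
By total probability, P(5.8 < X < 9.8) = 0.6·0.706364 + 0.4·0.18139 = 0.496375.

0.496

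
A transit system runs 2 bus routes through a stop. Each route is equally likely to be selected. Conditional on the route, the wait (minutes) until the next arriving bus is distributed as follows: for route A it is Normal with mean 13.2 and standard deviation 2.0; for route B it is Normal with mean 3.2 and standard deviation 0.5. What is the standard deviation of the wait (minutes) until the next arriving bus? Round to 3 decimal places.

Per component, A: μ=13.2, E[X²]=178.24; B: μ=3.2, E[X²]=10.49.
E[X] = 0.5·13.2 + 0.5·3.2 = 8.2.
E[X²] = 0.5·178.24 + 0.5·10.49 = 94.365.
Var(X) = E[X²] − (E[X])² = 94.365 − 67.24 = 27.125.
SD(X) = √27.125 = 5.20817.

5.208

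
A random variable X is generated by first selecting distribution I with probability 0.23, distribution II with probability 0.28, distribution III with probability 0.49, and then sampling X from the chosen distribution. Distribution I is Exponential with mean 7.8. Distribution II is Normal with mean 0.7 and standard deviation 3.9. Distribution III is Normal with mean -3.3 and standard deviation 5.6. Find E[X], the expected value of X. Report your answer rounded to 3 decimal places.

0.373

Component means — I: 7.8; II: 0.7; III: -3.3.
E[X] = 0.23·7.8 + 0.28·0.7 + 0.49·-3.3 = 0.373.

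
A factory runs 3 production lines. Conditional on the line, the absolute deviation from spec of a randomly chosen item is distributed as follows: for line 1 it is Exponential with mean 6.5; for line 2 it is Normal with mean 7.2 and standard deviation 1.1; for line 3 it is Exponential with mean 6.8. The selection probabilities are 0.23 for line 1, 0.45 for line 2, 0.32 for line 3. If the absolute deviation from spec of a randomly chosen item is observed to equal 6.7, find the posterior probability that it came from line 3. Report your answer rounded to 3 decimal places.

Likelihoods f(6.7 | ·): 1: 0.0548819; 2: 0.327079; 3: 0.0549014.
Posterior ∝ prior × likelihood. Numerator for 3: 0.32·0.0549014 = 0.0175684.
Normalizing constant: 0.23·0.0548819 + 0.45·0.327079 + 0.32·0.0549014 = 0.177377.
P(3 | observation) = 0.0175684 / 0.177377 = 0.0990459.

0.099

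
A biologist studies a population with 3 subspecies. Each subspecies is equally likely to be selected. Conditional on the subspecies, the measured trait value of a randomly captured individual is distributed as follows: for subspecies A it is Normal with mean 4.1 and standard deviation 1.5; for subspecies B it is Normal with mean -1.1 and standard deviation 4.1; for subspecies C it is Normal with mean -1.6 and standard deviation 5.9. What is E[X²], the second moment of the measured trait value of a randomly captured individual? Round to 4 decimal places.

For each component E[X²] = Var + (mean)², giving A: 19.06; B: 18.02; C: 37.37.
Overall E[X²] = 0.333333·19.06 + 0.333333·18.02 + 0.333333·37.37 = 24.8167.

24.8167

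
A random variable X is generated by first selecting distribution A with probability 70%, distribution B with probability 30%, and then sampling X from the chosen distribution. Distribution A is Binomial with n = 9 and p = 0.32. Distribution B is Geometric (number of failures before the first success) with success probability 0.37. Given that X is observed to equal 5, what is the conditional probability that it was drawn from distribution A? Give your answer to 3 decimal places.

0.852

Likelihoods P(X=5 | ·): A: 0.0903974; B: 0.0367202.
Posterior ∝ prior × likelihood. Numerator for A: 0.7·0.0903974 = 0.0632782.
Normalizing constant: 0.7·0.0903974 + 0.3·0.0367202 = 0.0742942.
P(A | observation) = 0.0632782 / 0.0742942 = 0.851724.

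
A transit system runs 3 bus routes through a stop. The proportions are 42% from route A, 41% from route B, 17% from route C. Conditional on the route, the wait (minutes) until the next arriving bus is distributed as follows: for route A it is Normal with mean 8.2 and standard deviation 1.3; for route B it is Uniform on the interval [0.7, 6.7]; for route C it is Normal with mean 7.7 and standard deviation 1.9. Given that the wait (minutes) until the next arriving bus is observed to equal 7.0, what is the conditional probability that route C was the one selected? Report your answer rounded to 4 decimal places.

Likelihoods f(7.0 | ·): A: 0.20042; B: 0; C: 0.196192.
Posterior ∝ prior × likelihood. Numerator for C: 0.17·0.196192 = 0.0333527.
Normalizing constant: 0.42·0.20042 + 0.41·0 + 0.17·0.196192 = 0.117529.
P(C | observation) = 0.0333527 / 0.117529 = 0.283782.

0.2838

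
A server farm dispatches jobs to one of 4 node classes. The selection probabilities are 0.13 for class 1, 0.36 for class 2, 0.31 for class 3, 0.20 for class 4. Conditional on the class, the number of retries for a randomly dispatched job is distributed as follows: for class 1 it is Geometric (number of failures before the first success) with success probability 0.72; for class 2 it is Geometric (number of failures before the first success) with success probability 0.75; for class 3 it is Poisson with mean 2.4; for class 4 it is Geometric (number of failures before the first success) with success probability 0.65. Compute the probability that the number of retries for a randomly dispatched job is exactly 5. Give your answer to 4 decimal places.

Conditional on each class, P(X = 5): 1: 0.00123915; 2: 0.000732422; 3: 0.0601961; 4: 0.00341392.
By total probability, P(X = 5) = 0.13·0.00123915 + 0.36·0.000732422 + 0.31·0.0601961 + 0.2·0.00341392 = 0.0197683.

0.0198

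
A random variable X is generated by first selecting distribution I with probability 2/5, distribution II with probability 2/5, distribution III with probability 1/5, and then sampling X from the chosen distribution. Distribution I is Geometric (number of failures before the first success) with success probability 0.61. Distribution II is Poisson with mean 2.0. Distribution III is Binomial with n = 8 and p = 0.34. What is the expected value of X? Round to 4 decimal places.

Component means — I: 0.639344; II: 2; III: 2.72.
E[X] = 0.4·0.639344 + 0.4·2 + 0.2·2.72 = 1.59974.

1.5997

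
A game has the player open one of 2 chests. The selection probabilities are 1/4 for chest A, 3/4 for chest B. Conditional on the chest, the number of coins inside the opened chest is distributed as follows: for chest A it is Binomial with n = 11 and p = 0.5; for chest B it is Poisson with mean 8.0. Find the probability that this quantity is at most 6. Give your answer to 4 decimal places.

0.4164

Conditional on each chest, P(X ≤ 6): A: 0.725586; B: 0.313374.
By total probability, P(X ≤ 6) = 0.25·0.725586 + 0.75·0.313374 = 0.416427.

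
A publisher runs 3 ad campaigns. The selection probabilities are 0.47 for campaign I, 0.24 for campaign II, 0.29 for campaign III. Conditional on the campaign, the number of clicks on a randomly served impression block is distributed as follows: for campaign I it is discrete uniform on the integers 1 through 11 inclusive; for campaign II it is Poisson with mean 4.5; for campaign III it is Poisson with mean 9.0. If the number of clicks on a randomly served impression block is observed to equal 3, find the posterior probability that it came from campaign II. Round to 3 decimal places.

Likelihoods P(X=3 | ·): I: 0.0909091; II: 0.168718; III: 0.0149943.
Posterior ∝ prior × likelihood. Numerator for II: 0.24·0.168718 = 0.0404923.
Normalizing constant: 0.47·0.0909091 + 0.24·0.168718 + 0.29·0.0149943 = 0.0875679.
P(II | observation) = 0.0404923 / 0.0875679 = 0.46241.

0.462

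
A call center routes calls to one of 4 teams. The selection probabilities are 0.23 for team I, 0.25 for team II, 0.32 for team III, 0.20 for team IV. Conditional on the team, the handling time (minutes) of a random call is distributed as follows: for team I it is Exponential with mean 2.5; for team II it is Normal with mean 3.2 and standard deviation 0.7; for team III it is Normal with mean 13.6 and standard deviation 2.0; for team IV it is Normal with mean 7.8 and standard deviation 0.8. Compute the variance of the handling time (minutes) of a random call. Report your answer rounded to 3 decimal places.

Per component, I: μ=2.5, E[X²]=12.5; II: μ=3.2, E[X²]=10.73; III: μ=13.6, E[X²]=188.96; IV: μ=7.8, E[X²]=61.48.
E[X] = 0.23·2.5 + 0.25·3.2 + 0.32·13.6 + 0.2·7.8 = 7.287.
E[X²] = 0.23·12.5 + 0.25·10.73 + 0.32·188.96 + 0.2·61.48 = 78.3207.
Var(X) = E[X²] − (E[X])² = 78.3207 − 53.1004 = 25.2203.

25.220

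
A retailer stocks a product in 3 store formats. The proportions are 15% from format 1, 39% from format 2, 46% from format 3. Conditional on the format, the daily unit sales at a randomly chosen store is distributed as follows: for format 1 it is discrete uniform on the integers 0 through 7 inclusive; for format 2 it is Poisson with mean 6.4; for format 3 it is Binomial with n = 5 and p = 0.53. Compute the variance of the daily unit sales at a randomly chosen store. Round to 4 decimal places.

Per component, 1: μ=3.5, E[X²]=17.5; 2: μ=6.4, E[X²]=47.36; 3: μ=2.65, E[X²]=8.268.
E[X] = 0.15·3.5 + 0.39·6.4 + 0.46·2.65 = 4.24.
E[X²] = 0.15·17.5 + 0.39·47.36 + 0.46·8.268 = 24.8987.
Var(X) = E[X²] − (E[X])² = 24.8987 − 17.9776 = 6.92108.

6.9211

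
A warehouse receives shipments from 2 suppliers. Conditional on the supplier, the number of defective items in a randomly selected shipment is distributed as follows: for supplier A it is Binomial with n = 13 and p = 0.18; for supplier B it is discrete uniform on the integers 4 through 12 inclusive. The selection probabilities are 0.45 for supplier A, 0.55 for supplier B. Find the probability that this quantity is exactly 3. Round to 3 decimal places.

0.103

Conditional on each supplier, P(X = 3): A: 0.229257; B: 0.
By total probability, P(X = 3) = 0.45·0.229257 + 0.55·0 = 0.103166.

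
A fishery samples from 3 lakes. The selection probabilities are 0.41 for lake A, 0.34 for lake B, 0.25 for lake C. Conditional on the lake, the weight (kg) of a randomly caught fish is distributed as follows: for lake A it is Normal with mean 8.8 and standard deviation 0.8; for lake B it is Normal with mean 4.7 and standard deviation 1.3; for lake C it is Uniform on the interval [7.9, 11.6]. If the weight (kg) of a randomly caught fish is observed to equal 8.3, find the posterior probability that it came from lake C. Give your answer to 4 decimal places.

0.2839

Likelihoods f(8.3 | ·): A: 0.410201; B: 0.0066335; C: 0.27027.
Posterior ∝ prior × likelihood. Numerator for C: 0.25·0.27027 = 0.0675676.
Normalizing constant: 0.41·0.410201 + 0.34·0.0066335 + 0.25·0.27027 = 0.238005.
P(C | observation) = 0.0675676 / 0.238005 = 0.283891.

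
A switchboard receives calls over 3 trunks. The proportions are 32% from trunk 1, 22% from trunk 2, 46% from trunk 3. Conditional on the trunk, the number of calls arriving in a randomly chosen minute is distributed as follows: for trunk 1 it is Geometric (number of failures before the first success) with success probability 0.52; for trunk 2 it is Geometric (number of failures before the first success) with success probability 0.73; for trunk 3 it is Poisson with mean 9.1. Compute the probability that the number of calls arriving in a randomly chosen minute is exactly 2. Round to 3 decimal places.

Conditional on each trunk, P(X = 2): 1: 0.119808; 2: 0.053217; 3: 0.00462352.
By total probability, P(X = 2) = 0.32·0.119808 + 0.22·0.053217 + 0.46·0.00462352 = 0.0521731.

0.052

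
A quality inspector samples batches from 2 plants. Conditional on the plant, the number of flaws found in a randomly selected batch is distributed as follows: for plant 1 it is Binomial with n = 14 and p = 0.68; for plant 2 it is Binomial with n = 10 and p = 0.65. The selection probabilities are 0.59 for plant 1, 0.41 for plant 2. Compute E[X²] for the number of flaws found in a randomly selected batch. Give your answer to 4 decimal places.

For each component E[X²] = Var + (mean)², giving 1: 93.6768; 2: 44.525.
Overall E[X²] = 0.59·93.6768 + 0.41·44.525 = 73.5246.

73.5246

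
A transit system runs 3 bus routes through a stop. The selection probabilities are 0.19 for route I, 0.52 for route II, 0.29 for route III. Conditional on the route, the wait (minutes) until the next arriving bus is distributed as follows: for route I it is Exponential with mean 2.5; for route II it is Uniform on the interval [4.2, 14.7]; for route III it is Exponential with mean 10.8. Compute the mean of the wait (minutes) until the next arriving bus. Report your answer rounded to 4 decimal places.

8.5210

Component means — I: 2.5; II: 9.45; III: 10.8.
E[X] = 0.19·2.5 + 0.52·9.45 + 0.29·10.8 = 8.521.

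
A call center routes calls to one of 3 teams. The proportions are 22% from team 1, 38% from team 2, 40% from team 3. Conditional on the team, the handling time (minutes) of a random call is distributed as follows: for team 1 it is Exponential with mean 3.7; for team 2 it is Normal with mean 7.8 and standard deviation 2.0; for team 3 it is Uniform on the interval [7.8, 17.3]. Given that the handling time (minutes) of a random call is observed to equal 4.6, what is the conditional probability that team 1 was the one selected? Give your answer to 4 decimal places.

0.4487

Likelihoods f(4.6 | ·): 1: 0.0779587; 2: 0.0554604; 3: 0.
Posterior ∝ prior × likelihood. Numerator for 1: 0.22·0.0779587 = 0.0171509.
Normalizing constant: 0.22·0.0779587 + 0.38·0.0554604 + 0.4·0 = 0.0382259.
P(1 | observation) = 0.0171509 / 0.0382259 = 0.448673.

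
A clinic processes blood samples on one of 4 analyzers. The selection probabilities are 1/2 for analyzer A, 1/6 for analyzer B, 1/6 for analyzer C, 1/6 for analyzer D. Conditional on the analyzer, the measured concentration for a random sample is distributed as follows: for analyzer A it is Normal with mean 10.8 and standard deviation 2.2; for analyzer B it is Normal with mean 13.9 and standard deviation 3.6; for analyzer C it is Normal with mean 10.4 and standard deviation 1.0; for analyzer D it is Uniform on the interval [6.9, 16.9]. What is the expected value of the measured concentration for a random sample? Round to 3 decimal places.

Component means — A: 10.8; B: 13.9; C: 10.4; D: 11.9.
E[X] = 0.5·10.8 + 0.166667·13.9 + 0.166667·10.4 + 0.166667·11.9 = 11.4333.

11.433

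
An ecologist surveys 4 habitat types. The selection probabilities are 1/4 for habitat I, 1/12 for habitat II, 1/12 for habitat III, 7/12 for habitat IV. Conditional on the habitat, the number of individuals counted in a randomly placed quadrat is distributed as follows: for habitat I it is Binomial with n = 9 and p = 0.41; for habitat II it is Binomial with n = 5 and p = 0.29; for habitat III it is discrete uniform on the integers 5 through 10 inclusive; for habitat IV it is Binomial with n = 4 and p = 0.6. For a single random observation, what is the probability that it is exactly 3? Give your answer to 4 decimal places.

Conditional on each habitat, P(X = 3): I: 0.244198; II: 0.122945; III: 0; IV: 0.3456.
By total probability, P(X = 3) = 0.25·0.244198 + 0.0833333·0.122945 + 0.0833333·0 + 0.583333·0.3456 = 0.272895.

0.2729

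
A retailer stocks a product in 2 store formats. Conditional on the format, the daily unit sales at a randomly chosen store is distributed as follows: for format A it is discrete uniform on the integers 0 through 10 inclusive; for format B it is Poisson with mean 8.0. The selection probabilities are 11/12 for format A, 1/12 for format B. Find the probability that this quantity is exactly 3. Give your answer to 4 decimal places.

0.0857

Conditional on each format, P(X = 3): A: 0.0909091; B: 0.0286261.
By total probability, P(X = 3) = 0.916667·0.0909091 + 0.0833333·0.0286261 = 0.0857188.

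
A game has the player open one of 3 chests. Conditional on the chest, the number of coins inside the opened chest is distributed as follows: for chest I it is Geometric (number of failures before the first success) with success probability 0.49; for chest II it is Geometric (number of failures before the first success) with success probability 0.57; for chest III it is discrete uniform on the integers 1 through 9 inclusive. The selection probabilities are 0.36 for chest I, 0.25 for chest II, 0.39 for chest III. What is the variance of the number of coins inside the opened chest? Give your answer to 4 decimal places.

7.6612

Per component, I: μ=1.04082, E[X²]=3.20741; II: μ=0.754386, E[X²]=1.89258; III: μ=5, E[X²]=31.6667.
E[X] = 0.36·1.04082 + 0.25·0.754386 + 0.39·5 = 2.51329.
E[X²] = 0.36·3.20741 + 0.25·1.89258 + 0.39·31.6667 = 13.9778.
Var(X) = E[X²] − (E[X])² = 13.9778 − 6.31663 = 7.66119.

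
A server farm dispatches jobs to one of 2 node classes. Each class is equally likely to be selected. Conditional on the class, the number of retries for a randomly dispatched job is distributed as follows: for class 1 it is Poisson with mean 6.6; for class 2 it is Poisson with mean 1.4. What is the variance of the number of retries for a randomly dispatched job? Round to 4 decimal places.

Per component, 1: μ=6.6, E[X²]=50.16; 2: μ=1.4, E[X²]=3.36.
E[X] = 0.5·6.6 + 0.5·1.4 = 4.
E[X²] = 0.5·50.16 + 0.5·3.36 = 26.76.
Var(X) = E[X²] − (E[X])² = 26.76 − 16 = 10.76.

10.7600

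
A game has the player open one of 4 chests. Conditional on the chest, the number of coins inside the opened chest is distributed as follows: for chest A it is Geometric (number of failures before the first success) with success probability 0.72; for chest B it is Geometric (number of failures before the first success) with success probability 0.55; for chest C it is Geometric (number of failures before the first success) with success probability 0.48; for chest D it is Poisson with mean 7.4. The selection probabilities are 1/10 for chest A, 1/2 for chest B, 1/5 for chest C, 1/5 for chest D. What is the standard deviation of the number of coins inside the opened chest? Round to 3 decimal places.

Per component, A: μ=0.388889, E[X²]=0.691358; B: μ=0.818182, E[X²]=2.15702; C: μ=1.08333, E[X²]=3.43056; D: μ=7.4, E[X²]=62.16.
E[X] = 0.1·0.388889 + 0.5·0.818182 + 0.2·1.08333 + 0.2·7.4 = 2.14465.
E[X²] = 0.1·0.691358 + 0.5·2.15702 + 0.2·3.43056 + 0.2·62.16 = 14.2658.
Var(X) = E[X²] − (E[X])² = 14.2658 − 4.59951 = 9.66625.
SD(X) = √9.66625 = 3.10906.

3.109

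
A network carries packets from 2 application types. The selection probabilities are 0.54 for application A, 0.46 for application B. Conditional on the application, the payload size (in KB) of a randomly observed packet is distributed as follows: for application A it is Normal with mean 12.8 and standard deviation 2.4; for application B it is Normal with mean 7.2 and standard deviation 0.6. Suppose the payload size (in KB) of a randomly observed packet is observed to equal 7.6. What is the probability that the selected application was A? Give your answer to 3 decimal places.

0.034

Likelihoods f(7.6 | ·): A: 0.0158969; B: 0.532413.
Posterior ∝ prior × likelihood. Numerator for A: 0.54·0.0158969 = 0.00858434.
Normalizing constant: 0.54·0.0158969 + 0.46·0.532413 = 0.253494.
P(A | observation) = 0.00858434 / 0.253494 = 0.033864.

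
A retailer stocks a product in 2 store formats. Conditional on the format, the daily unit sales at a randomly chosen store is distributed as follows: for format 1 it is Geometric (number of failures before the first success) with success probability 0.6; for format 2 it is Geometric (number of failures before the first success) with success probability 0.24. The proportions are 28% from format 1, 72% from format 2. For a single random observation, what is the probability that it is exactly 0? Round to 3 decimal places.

0.341

Conditional on each format, P(X = 0): 1: 0.6; 2: 0.24.
By total probability, P(X = 0) = 0.28·0.6 + 0.72·0.24 = 0.3408.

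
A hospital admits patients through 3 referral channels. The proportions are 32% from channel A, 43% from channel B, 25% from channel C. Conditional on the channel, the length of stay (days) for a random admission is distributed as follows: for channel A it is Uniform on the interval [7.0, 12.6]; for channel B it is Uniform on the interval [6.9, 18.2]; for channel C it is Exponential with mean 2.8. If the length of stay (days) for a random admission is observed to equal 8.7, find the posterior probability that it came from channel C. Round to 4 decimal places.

0.0403

Likelihoods f(8.7 | ·): A: 0.178571; B: 0.0884956; C: 0.0159745.
Posterior ∝ prior × likelihood. Numerator for C: 0.25·0.0159745 = 0.00399362.
Normalizing constant: 0.32·0.178571 + 0.43·0.0884956 + 0.25·0.0159745 = 0.0991896.
P(C | observation) = 0.00399362 / 0.0991896 = 0.0402625.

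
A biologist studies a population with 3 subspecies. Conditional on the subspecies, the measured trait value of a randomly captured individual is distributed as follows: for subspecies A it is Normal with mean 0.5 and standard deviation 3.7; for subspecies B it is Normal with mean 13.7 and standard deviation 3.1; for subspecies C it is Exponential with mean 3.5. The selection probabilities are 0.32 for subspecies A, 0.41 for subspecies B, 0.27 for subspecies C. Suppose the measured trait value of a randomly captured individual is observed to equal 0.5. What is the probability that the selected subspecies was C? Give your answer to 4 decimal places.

Likelihoods f(0.5 | ·): A: 0.107822; B: 1.4874e-05; C: 0.247679.
Posterior ∝ prior × likelihood. Numerator for C: 0.27·0.247679 = 0.0668734.
Normalizing constant: 0.32·0.107822 + 0.41·1.4874e-05 + 0.27·0.247679 = 0.101383.
P(C | observation) = 0.0668734 / 0.101383 = 0.659614.

0.6596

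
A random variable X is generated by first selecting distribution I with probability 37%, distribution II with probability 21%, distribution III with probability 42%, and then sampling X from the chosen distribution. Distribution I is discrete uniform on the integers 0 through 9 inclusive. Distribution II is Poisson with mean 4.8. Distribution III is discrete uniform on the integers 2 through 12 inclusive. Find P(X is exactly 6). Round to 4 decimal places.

0.1045

Conditional on each component, P(X = 6): I: 0.1; II: 0.139798; III: 0.0909091.
By total probability, P(X = 6) = 0.37·0.1 + 0.21·0.139798 + 0.42·0.0909091 = 0.104539.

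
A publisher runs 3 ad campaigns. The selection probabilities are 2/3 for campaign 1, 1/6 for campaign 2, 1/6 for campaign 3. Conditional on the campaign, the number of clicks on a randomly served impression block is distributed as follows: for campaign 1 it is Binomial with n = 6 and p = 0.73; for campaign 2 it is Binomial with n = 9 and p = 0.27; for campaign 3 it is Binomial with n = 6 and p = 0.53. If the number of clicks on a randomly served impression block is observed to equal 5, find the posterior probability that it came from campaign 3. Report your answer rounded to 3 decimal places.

0.078

Likelihoods P(X=5 | ·): 1: 0.335838; 2: 0.0513429; 3: 0.117931.
Posterior ∝ prior × likelihood. Numerator for 3: 0.166667·0.117931 = 0.0196552.
Normalizing constant: 0.666667·0.335838 + 0.166667·0.0513429 + 0.166667·0.117931 = 0.252104.
P(3 | observation) = 0.0196552 / 0.252104 = 0.0779646.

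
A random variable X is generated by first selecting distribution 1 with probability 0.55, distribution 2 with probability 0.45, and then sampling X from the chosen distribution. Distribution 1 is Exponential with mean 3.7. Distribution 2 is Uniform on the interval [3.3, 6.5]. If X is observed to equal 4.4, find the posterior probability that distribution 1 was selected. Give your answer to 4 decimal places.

0.2435

Likelihoods f(4.4 | ·): 1: 0.0822887; 2: 0.3125.
Posterior ∝ prior × likelihood. Numerator for 1: 0.55·0.0822887 = 0.0452588.
Normalizing constant: 0.55·0.0822887 + 0.45·0.3125 = 0.185884.
P(1 | observation) = 0.0452588 / 0.185884 = 0.243479.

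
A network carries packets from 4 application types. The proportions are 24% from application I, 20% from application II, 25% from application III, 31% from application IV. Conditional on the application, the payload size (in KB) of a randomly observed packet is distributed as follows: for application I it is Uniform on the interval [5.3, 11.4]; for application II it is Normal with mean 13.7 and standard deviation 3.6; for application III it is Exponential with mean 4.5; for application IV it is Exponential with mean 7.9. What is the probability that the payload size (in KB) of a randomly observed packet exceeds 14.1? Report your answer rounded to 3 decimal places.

Conditional on each application, P(X > 14.1): I: 0; II: 0.455764; III: 0.0435723; IV: 0.167829.
By total probability, P(X > 14.1) = 0.24·0 + 0.2·0.455764 + 0.25·0.0435723 + 0.31·0.167829 = 0.154073.

0.154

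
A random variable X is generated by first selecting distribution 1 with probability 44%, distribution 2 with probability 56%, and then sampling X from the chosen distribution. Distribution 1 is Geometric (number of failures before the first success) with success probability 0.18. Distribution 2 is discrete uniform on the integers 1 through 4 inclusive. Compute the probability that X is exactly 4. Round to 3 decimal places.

0.176

Conditional on each component, P(X = 4): 1: 0.0813819; 2: 0.25.
By total probability, P(X = 4) = 0.44·0.0813819 + 0.56·0.25 = 0.175808.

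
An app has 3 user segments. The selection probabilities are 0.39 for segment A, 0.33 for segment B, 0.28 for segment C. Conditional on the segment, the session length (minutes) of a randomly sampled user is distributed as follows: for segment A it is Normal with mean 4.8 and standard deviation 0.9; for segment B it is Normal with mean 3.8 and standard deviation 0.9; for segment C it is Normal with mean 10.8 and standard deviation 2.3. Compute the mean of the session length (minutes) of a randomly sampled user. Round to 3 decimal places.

Component means — A: 4.8; B: 3.8; C: 10.8.
E[X] = 0.39·4.8 + 0.33·3.8 + 0.28·10.8 = 6.15.

6.150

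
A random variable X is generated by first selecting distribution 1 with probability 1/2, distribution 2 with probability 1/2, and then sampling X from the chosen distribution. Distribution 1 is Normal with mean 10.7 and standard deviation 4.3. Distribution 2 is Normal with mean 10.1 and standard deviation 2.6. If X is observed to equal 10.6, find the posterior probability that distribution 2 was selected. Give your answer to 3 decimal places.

Likelihoods f(10.6 | ·): 1: 0.0927522; 2: 0.150628.
Posterior ∝ prior × likelihood. Numerator for 2: 0.5·0.150628 = 0.0753141.
Normalizing constant: 0.5·0.0927522 + 0.5·0.150628 = 0.12169.
P(2 | observation) = 0.0753141 / 0.12169 = 0.6189.

0.619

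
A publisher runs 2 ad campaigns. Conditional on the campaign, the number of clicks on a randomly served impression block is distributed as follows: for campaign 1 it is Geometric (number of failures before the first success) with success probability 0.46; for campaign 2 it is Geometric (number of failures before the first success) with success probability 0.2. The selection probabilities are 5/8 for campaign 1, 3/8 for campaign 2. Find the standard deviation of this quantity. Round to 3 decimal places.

Per component, 1: μ=1.17391, E[X²]=3.93006; 2: μ=4, E[X²]=36.
E[X] = 0.625·1.17391 + 0.375·4 = 2.2337.
E[X²] = 0.625·3.93006 + 0.375·36 = 15.9563.
Var(X) = E[X²] − (E[X])² = 15.9563 − 4.9894 = 10.9669.
SD(X) = √10.9669 = 3.31163.

3.312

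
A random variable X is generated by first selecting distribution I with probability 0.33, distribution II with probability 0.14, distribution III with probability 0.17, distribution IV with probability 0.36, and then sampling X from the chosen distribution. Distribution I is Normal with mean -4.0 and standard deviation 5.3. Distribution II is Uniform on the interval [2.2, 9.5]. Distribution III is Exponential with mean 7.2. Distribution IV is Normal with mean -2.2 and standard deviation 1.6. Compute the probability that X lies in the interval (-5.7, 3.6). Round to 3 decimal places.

Conditional on each component, P(-5.7 < X < 3.6): I: 0.55001; II: 0.191781; III: 0.393469; IV: 0.985502.
By total probability, P(-5.7 < X < 3.6) = 0.33·0.55001 + 0.14·0.191781 + 0.17·0.393469 + 0.36·0.985502 = 0.630023.

0.630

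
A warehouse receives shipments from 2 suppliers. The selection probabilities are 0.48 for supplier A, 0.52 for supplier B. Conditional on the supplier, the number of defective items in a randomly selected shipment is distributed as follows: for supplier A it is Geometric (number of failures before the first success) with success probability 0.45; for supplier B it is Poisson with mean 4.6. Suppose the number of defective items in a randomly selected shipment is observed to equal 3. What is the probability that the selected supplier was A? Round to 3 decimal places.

0.298

Likelihoods P(X=3 | ·): A: 0.0748688; B: 0.163068.
Posterior ∝ prior × likelihood. Numerator for A: 0.48·0.0748688 = 0.035937.
Normalizing constant: 0.48·0.0748688 + 0.52·0.163068 = 0.120732.
P(A | observation) = 0.035937 / 0.120732 = 0.297659.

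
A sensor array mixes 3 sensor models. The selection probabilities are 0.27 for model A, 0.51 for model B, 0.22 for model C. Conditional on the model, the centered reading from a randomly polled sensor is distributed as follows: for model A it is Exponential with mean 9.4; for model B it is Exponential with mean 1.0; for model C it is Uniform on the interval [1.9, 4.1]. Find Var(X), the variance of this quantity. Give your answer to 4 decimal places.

37.0539

Per component, A: μ=9.4, E[X²]=176.72; B: μ=1, E[X²]=2; C: μ=3, E[X²]=9.40333.
E[X] = 0.27·9.4 + 0.51·1 + 0.22·3 = 3.708.
E[X²] = 0.27·176.72 + 0.51·2 + 0.22·9.40333 = 50.8031.
Var(X) = E[X²] − (E[X])² = 50.8031 − 13.7493 = 37.0539.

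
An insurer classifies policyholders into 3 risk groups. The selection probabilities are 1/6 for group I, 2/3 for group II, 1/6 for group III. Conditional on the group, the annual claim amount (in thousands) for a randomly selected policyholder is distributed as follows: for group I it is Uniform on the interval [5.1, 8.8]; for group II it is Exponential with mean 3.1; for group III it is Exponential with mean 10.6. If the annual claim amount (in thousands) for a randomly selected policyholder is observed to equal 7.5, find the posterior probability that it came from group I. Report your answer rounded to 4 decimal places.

Likelihoods f(7.5 | ·): I: 0.27027; II: 0.0287029; III: 0.0464954.
Posterior ∝ prior × likelihood. Numerator for I: 0.166667·0.27027 = 0.045045.
Normalizing constant: 0.166667·0.27027 + 0.666667·0.0287029 + 0.166667·0.0464954 = 0.0719296.
P(I | observation) = 0.045045 / 0.0719296 = 0.626238.

0.6262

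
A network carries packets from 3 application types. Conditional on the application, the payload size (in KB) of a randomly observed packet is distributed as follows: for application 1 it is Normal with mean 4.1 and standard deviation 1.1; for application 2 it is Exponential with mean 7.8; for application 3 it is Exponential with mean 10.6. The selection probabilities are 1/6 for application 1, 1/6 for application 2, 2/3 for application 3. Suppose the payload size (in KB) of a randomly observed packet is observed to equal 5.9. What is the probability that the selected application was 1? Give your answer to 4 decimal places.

Likelihoods f(5.9 | ·): 1: 0.0950748; 2: 0.0601729; 3: 0.054071.
Posterior ∝ prior × likelihood. Numerator for 1: 0.166667·0.0950748 = 0.0158458.
Normalizing constant: 0.166667·0.0950748 + 0.166667·0.0601729 + 0.666667·0.054071 = 0.0619219.
P(1 | observation) = 0.0158458 / 0.0619219 = 0.2559.

0.2559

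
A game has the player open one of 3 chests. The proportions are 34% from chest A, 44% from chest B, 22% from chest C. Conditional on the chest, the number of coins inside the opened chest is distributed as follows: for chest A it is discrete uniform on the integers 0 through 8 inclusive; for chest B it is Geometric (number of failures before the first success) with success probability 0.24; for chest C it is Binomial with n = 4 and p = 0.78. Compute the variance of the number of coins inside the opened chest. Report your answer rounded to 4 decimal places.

Per component, A: μ=4, E[X²]=22.6667; B: μ=3.16667, E[X²]=23.2222; C: μ=3.12, E[X²]=10.4208.
E[X] = 0.34·4 + 0.44·3.16667 + 0.22·3.12 = 3.43973.
E[X²] = 0.34·22.6667 + 0.44·23.2222 + 0.22·10.4208 = 20.217.
Var(X) = E[X²] − (E[X])² = 20.217 − 11.8318 = 8.38526.

8.3853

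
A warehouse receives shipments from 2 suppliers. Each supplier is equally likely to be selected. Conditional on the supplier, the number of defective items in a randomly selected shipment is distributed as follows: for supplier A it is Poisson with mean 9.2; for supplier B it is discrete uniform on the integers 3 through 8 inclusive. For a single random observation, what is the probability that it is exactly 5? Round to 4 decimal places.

0.1111

Conditional on each supplier, P(X = 5): A: 0.0554943; B: 0.166667.
By total probability, P(X = 5) = 0.5·0.0554943 + 0.5·0.166667 = 0.111081.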